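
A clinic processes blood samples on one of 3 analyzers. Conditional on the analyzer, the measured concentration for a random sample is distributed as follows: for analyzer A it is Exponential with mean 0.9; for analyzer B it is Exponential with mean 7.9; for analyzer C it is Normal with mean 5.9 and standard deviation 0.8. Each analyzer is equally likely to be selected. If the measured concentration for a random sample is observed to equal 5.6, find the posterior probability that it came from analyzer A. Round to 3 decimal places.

0.004

Likelihoods f(5.6 | ·): A: 0.00220537; B: 0.0623044; C: 0.464819.
Posterior ∝ prior × likelihood. Numerator for A: 0.333333·0.00220537 = 0.000735122.
Normalizing constant: 0.333333·0.00220537 + 0.333333·0.0623044 + 0.333333·0.464819 = 0.176443.
P(A | observation) = 0.000735122 / 0.176443 = 0.00416635.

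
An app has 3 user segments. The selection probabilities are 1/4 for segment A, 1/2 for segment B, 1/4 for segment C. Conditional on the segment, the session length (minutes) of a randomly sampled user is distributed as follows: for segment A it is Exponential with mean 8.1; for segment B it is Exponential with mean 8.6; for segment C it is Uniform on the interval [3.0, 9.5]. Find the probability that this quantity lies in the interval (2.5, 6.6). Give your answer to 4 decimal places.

Conditional on each segment, P(2.5 < X < 6.6): A: 0.291722; B: 0.283543; C: 0.553846.
By total probability, P(2.5 < X < 6.6) = 0.25·0.291722 + 0.5·0.283543 + 0.25·0.553846 = 0.353163.

0.3532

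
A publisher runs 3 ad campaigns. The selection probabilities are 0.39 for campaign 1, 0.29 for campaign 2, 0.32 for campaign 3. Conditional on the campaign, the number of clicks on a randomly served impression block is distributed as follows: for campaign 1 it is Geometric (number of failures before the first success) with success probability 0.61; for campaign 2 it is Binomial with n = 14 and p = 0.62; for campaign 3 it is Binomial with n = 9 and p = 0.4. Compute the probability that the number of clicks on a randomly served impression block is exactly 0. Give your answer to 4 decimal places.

Conditional on each campaign, P(X = 0): 1: 0.61; 2: 1.30909e-06; 3: 0.0100777.
By total probability, P(X = 0) = 0.39·0.61 + 0.29·1.30909e-06 + 0.32·0.0100777 = 0.241125.

0.2411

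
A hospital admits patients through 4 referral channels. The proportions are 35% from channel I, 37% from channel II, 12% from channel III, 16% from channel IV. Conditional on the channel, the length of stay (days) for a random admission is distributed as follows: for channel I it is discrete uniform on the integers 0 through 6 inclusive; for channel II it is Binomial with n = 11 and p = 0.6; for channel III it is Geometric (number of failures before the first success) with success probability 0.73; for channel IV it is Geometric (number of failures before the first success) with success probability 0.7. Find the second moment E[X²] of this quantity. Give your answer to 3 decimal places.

For each component E[X²] = Var + (mean)², giving I: 13; II: 46.2; III: 0.64346; IV: 0.795918.
Overall E[X²] = 0.35·13 + 0.37·46.2 + 0.12·0.64346 + 0.16·0.795918 = 21.8486.

21.849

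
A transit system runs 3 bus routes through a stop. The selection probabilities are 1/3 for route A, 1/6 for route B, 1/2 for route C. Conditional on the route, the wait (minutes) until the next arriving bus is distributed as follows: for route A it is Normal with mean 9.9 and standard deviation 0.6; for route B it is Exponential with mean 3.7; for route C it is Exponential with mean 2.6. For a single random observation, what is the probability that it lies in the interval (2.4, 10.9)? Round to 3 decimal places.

0.587

Conditional on each route, P(2.4 < X < 10.9): A: 0.95221; B: 0.470199; C: 0.382183.
By total probability, P(2.4 < X < 10.9) = 0.333333·0.95221 + 0.166667·0.470199 + 0.5·0.382183 = 0.586861.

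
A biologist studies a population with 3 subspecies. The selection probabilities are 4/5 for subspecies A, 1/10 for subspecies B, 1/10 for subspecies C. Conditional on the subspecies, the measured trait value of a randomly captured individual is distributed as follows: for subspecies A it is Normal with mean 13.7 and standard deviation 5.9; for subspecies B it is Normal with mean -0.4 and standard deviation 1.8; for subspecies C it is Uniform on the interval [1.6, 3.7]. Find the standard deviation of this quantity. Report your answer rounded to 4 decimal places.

7.3468

Per component, A: μ=13.7, E[X²]=222.5; B: μ=-0.4, E[X²]=3.4; C: μ=2.65, E[X²]=7.39.
E[X] = 0.8·13.7 + 0.1·-0.4 + 0.1·2.65 = 11.185.
E[X²] = 0.8·222.5 + 0.1·3.4 + 0.1·7.39 = 179.079.
Var(X) = E[X²] − (E[X])² = 179.079 − 125.104 = 53.9748.
SD(X) = √53.9748 = 7.34675.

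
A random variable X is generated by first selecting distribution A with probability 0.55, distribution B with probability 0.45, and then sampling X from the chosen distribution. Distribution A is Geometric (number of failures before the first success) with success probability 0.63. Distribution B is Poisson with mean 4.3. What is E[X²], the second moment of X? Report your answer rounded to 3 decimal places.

10.958

For each component E[X²] = Var + (mean)², giving A: 1.27715; B: 22.79.
Overall E[X²] = 0.55·1.27715 + 0.45·22.79 = 10.9579.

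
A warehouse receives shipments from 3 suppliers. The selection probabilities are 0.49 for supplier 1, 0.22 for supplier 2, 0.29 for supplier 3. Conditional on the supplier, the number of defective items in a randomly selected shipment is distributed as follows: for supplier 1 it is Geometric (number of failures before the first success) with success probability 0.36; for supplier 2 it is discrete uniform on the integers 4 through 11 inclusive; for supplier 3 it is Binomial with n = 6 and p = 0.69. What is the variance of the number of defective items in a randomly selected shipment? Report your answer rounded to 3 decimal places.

Per component, 1: μ=1.77778, E[X²]=8.09877; 2: μ=7.5, E[X²]=61.5; 3: μ=4.14, E[X²]=18.423.
E[X] = 0.49·1.77778 + 0.22·7.5 + 0.29·4.14 = 3.72171.
E[X²] = 0.49·8.09877 + 0.22·61.5 + 0.29·18.423 = 22.8411.
Var(X) = E[X²] − (E[X])² = 22.8411 − 13.8511 = 8.98993.

8.990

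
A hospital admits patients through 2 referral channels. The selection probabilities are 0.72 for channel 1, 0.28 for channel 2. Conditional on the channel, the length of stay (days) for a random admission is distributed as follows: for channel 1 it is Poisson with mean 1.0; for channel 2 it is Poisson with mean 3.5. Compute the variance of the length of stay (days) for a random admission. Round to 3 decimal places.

Per component, 1: μ=1, E[X²]=2; 2: μ=3.5, E[X²]=15.75.
E[X] = 0.72·1 + 0.28·3.5 = 1.7.
E[X²] = 0.72·2 + 0.28·15.75 = 5.85.
Var(X) = E[X²] − (E[X])² = 5.85 − 2.89 = 2.96.

2.960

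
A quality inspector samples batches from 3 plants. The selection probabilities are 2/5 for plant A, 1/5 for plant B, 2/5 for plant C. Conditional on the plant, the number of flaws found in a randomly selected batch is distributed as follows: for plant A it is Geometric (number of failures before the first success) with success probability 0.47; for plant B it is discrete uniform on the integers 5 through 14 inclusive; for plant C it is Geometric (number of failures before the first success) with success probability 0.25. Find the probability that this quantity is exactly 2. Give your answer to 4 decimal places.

0.1091

Conditional on each plant, P(X = 2): A: 0.132023; B: 0; C: 0.140625.
By total probability, P(X = 2) = 0.4·0.132023 + 0.2·0 + 0.4·0.140625 = 0.109059.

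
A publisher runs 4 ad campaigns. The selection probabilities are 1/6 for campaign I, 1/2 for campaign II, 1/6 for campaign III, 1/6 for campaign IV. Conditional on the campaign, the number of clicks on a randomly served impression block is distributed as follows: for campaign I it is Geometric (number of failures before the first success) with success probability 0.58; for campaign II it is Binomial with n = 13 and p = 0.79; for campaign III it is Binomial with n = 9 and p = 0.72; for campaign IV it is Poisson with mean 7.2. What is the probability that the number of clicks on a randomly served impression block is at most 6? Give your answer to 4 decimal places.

0.3215

Conditional on each campaign, P(X ≤ 6): I: 0.997695; II: 0.00925738; III: 0.482902; IV: 0.420356.
By total probability, P(X ≤ 6) = 0.166667·0.997695 + 0.5·0.00925738 + 0.166667·0.482902 + 0.166667·0.420356 = 0.321454.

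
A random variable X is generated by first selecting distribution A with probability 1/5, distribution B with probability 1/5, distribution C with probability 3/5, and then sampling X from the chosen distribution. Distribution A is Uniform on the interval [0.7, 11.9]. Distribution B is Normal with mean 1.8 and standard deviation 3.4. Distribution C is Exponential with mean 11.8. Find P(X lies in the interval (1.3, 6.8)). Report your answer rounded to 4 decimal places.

0.3960

Conditional on each component, P(1.3 < X < 6.8): A: 0.491071; B: 0.487756; C: 0.333692.
By total probability, P(1.3 < X < 6.8) = 0.2·0.491071 + 0.2·0.487756 + 0.6·0.333692 = 0.395981.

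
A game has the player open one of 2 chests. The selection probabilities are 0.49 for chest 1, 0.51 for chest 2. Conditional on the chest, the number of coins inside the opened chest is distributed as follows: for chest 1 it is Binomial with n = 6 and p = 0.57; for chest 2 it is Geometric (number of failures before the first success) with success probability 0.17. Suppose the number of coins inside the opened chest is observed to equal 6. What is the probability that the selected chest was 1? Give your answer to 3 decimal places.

0.372

Likelihoods P(X=6 | ·): 1: 0.0342964; 2: 0.0555799.
Posterior ∝ prior × likelihood. Numerator for 1: 0.49·0.0342964 = 0.0168053.
Normalizing constant: 0.49·0.0342964 + 0.51·0.0555799 = 0.045151.
P(1 | observation) = 0.0168053 / 0.045151 = 0.372201.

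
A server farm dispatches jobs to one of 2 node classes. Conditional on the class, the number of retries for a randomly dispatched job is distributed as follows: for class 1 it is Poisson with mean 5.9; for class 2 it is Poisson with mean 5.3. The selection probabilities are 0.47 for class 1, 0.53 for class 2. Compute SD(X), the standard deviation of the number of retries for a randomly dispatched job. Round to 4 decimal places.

2.3815

Per component, 1: μ=5.9, E[X²]=40.71; 2: μ=5.3, E[X²]=33.39.
E[X] = 0.47·5.9 + 0.53·5.3 = 5.582.
E[X²] = 0.47·40.71 + 0.53·33.39 = 36.8304.
Var(X) = E[X²] − (E[X])² = 36.8304 − 31.1587 = 5.67168.
SD(X) = √5.67168 = 2.38153.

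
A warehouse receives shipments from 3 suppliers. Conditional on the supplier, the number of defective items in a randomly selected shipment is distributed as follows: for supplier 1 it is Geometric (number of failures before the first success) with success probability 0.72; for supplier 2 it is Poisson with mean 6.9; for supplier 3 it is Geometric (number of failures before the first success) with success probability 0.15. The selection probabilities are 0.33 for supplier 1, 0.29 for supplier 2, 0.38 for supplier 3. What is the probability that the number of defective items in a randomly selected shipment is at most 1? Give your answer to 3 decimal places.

0.412

Conditional on each supplier, P(X ≤ 1): 1: 0.9216; 2: 0.0079615; 3: 0.2775.
By total probability, P(X ≤ 1) = 0.33·0.9216 + 0.29·0.0079615 + 0.38·0.2775 = 0.411887.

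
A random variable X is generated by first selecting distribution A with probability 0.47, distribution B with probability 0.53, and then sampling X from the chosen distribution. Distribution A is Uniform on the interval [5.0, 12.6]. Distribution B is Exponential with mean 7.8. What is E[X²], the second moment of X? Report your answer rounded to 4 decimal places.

For each component E[X²] = Var + (mean)², giving A: 82.2533; B: 121.68.
Overall E[X²] = 0.47·82.2533 + 0.53·121.68 = 103.149.

103.1495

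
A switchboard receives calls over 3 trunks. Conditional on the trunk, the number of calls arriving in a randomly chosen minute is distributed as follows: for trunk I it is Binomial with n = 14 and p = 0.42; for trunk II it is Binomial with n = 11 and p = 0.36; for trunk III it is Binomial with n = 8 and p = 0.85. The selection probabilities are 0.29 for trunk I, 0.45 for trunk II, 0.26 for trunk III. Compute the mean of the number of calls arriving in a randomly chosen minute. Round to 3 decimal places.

Component means — I: 5.88; II: 3.96; III: 6.8.
E[X] = 0.29·5.88 + 0.45·3.96 + 0.26·6.8 = 5.2552.

5.255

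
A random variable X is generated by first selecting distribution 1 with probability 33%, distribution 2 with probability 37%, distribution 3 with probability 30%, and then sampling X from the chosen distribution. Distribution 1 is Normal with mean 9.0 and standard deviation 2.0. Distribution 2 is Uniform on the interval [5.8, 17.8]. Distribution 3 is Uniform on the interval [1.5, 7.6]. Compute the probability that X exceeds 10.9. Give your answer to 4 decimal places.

Conditional on each component, P(X > 10.9): 1: 0.171056; 2: 0.575; 3: 0.
By total probability, P(X > 10.9) = 0.33·0.171056 + 0.37·0.575 + 0.3·0 = 0.269199.

0.2692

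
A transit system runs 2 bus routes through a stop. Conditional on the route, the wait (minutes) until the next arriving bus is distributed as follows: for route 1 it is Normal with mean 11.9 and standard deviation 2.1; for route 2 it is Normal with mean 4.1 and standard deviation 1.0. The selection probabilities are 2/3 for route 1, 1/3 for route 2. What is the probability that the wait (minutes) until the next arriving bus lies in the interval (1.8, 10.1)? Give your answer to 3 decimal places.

Conditional on each route, P(1.8 < X < 10.1): 1: 0.195682; 2: 0.989276.
By total probability, P(1.8 < X < 10.1) = 0.666667·0.195682 + 0.333333·0.989276 = 0.460213.

0.460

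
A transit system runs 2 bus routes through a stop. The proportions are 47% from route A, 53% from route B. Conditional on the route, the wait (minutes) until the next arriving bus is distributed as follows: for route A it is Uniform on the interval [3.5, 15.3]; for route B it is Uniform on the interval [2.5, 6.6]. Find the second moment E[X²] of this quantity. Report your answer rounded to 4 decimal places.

For each component E[X²] = Var + (mean)², giving A: 99.9633; B: 22.1033.
Overall E[X²] = 0.47·99.9633 + 0.53·22.1033 = 58.6975.

58.6975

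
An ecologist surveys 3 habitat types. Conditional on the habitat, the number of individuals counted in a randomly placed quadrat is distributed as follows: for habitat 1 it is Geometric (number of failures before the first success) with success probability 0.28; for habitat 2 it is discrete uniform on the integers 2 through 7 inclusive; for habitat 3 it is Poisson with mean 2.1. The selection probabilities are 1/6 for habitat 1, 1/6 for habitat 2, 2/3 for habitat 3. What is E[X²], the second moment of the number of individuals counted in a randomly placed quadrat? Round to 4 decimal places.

For each component E[X²] = Var + (mean)², giving 1: 15.7959; 2: 23.1667; 3: 6.51.
Overall E[X²] = 0.166667·15.7959 + 0.166667·23.1667 + 0.666667·6.51 = 10.8338.

10.8338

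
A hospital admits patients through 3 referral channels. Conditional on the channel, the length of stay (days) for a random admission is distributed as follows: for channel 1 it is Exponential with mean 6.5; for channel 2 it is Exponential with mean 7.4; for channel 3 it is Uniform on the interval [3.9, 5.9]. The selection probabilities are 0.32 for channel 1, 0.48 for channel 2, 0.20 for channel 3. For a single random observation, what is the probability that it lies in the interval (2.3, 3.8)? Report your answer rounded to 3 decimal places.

0.111

Conditional on each channel, P(2.3 < X < 3.8): 1: 0.144663; 2: 0.134463; 3: 0.
By total probability, P(2.3 < X < 3.8) = 0.32·0.144663 + 0.48·0.134463 + 0.2·0 = 0.110834.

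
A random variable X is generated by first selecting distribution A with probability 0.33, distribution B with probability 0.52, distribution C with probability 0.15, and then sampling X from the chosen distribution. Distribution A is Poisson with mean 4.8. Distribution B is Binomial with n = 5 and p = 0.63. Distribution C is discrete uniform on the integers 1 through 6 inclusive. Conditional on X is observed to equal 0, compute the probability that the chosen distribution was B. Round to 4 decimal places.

Likelihoods P(X=0 | ·): A: 0.00822975; B: 0.0069344; C: 0.
Posterior ∝ prior × likelihood. Numerator for B: 0.52·0.0069344 = 0.00360589.
Normalizing constant: 0.33·0.00822975 + 0.52·0.0069344 + 0.15·0 = 0.0063217.
P(B | observation) = 0.00360589 / 0.0063217 = 0.570398.

0.5704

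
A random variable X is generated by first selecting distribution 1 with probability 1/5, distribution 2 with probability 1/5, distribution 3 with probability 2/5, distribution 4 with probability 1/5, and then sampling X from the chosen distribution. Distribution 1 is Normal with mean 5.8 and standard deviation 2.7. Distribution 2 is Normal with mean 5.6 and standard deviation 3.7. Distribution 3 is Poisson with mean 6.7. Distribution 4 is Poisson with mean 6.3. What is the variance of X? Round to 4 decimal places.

Per component, 1: μ=5.8, E[X²]=40.93; 2: μ=5.6, E[X²]=45.05; 3: μ=6.7, E[X²]=51.59; 4: μ=6.3, E[X²]=45.99.
E[X] = 0.2·5.8 + 0.2·5.6 + 0.4·6.7 + 0.2·6.3 = 6.22.
E[X²] = 0.2·40.93 + 0.2·45.05 + 0.4·51.59 + 0.2·45.99 = 47.03.
Var(X) = E[X²] − (E[X])² = 47.03 − 38.6884 = 8.3416.

8.3416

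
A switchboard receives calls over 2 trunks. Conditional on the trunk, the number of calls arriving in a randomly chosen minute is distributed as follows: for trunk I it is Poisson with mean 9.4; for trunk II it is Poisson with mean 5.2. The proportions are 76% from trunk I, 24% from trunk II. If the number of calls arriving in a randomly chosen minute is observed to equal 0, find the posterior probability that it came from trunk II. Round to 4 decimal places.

Likelihoods P(X=0 | ·): I: 8.27241e-05; II: 0.00551656.
Posterior ∝ prior × likelihood. Numerator for II: 0.24·0.00551656 = 0.00132398.
Normalizing constant: 0.76·8.27241e-05 + 0.24·0.00551656 = 0.00138685.
P(II | observation) = 0.00132398 / 0.00138685 = 0.954667.

0.9547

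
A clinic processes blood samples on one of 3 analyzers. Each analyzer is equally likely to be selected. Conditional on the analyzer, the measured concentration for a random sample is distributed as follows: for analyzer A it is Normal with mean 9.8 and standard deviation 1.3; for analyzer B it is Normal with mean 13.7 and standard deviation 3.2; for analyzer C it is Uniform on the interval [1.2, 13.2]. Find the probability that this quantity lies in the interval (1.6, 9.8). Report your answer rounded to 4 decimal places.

0.4316

Conditional on each analyzer, P(1.6 < X < 9.8): A: 0.5; B: 0.111392; C: 0.683333.
By total probability, P(1.6 < X < 9.8) = 0.333333·0.5 + 0.333333·0.111392 + 0.333333·0.683333 = 0.431575.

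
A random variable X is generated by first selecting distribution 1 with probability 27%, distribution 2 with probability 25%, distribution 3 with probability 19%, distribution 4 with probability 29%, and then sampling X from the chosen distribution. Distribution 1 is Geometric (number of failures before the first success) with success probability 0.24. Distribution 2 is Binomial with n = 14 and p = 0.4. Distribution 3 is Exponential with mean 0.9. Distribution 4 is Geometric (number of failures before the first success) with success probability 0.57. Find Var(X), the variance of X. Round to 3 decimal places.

8.812

Per component, 1: μ=3.16667, E[X²]=23.2222; 2: μ=5.6, E[X²]=34.72; 3: μ=0.9, E[X²]=1.62; 4: μ=0.754386, E[X²]=1.89258.
E[X] = 0.27·3.16667 + 0.25·5.6 + 0.19·0.9 + 0.29·0.754386 = 2.64477.
E[X²] = 0.27·23.2222 + 0.25·34.72 + 0.19·1.62 + 0.29·1.89258 = 15.8066.
Var(X) = E[X²] − (E[X])² = 15.8066 − 6.99482 = 8.81183.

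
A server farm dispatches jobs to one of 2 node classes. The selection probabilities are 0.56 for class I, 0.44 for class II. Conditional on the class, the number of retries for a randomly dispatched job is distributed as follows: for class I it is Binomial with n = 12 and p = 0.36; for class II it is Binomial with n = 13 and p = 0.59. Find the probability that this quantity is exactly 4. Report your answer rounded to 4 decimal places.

0.1435

Conditional on each class, P(X = 4): I: 0.234021; II: 0.0283641.
By total probability, P(X = 4) = 0.56·0.234021 + 0.44·0.0283641 = 0.143532.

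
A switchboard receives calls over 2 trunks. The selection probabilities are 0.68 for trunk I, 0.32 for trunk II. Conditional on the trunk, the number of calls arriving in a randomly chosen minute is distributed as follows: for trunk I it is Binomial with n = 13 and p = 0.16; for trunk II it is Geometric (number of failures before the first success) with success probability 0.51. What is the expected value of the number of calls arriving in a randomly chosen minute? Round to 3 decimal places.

Component means — I: 2.08; II: 0.960784.
E[X] = 0.68·2.08 + 0.32·0.960784 = 1.72185.

1.722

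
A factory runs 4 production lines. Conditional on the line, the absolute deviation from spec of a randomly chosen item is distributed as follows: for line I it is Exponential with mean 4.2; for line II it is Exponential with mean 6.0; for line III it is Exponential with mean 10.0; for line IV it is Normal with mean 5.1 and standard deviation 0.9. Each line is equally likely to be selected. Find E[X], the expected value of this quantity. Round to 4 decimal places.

6.3250

Component means — I: 4.2; II: 6; III: 10; IV: 5.1.
E[X] = 0.25·4.2 + 0.25·6 + 0.25·10 + 0.25·5.1 = 6.325.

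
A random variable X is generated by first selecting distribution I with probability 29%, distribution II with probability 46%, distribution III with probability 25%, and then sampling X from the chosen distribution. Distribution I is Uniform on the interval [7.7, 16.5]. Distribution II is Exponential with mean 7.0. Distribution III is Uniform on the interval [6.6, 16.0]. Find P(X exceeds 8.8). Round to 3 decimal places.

0.576

Conditional on each component, P(X > 8.8): I: 0.875; II: 0.284466; III: 0.765957.
By total probability, P(X > 8.8) = 0.29·0.875 + 0.46·0.284466 + 0.25·0.765957 = 0.576094.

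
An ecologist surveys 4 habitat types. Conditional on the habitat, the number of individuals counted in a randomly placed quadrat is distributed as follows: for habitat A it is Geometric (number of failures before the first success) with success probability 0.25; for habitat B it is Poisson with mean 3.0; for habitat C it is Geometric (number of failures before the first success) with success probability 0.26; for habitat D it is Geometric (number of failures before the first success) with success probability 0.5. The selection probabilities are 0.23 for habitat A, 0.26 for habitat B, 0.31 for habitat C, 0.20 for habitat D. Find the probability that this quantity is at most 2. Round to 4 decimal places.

Conditional on each habitat, P(X ≤ 2): A: 0.578125; B: 0.42319; C: 0.594776; D: 0.875.
By total probability, P(X ≤ 2) = 0.23·0.578125 + 0.26·0.42319 + 0.31·0.594776 + 0.2·0.875 = 0.602379.

0.6024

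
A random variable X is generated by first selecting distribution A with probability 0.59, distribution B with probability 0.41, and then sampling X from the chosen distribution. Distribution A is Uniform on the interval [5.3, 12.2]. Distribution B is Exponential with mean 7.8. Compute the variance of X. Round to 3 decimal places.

27.504

Per component, A: μ=8.75, E[X²]=80.53; B: μ=7.8, E[X²]=121.68.
E[X] = 0.59·8.75 + 0.41·7.8 = 8.3605.
E[X²] = 0.59·80.53 + 0.41·121.68 = 97.4015.
Var(X) = E[X²] − (E[X])² = 97.4015 − 69.898 = 27.5035.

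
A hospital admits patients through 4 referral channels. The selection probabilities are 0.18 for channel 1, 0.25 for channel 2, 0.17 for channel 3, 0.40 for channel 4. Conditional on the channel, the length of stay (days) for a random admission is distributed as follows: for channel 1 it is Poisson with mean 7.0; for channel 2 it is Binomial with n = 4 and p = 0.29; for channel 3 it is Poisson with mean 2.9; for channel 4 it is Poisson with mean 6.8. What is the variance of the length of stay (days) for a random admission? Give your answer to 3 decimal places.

11.075

Per component, 1: μ=7, E[X²]=56; 2: μ=1.16, E[X²]=2.1692; 3: μ=2.9, E[X²]=11.31; 4: μ=6.8, E[X²]=53.04.
E[X] = 0.18·7 + 0.25·1.16 + 0.17·2.9 + 0.4·6.8 = 4.763.
E[X²] = 0.18·56 + 0.25·2.1692 + 0.17·11.31 + 0.4·53.04 = 33.761.
Var(X) = E[X²] − (E[X])² = 33.761 − 22.6862 = 11.0748.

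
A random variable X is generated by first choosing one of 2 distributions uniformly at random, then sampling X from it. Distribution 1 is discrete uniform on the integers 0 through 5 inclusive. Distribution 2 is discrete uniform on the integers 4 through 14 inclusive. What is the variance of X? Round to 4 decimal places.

17.0208

Per component, 1: μ=2.5, E[X²]=9.16667; 2: μ=9, E[X²]=91.
E[X] = 0.5·2.5 + 0.5·9 = 5.75.
E[X²] = 0.5·9.16667 + 0.5·91 = 50.0833.
Var(X) = E[X²] − (E[X])² = 50.0833 − 33.0625 = 17.0208.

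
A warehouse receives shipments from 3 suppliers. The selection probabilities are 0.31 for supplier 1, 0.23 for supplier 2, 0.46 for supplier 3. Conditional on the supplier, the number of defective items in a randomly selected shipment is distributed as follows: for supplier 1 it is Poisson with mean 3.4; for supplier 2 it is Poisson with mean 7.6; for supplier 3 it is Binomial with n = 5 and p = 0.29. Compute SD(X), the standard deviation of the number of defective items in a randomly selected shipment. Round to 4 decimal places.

Per component, 1: μ=3.4, E[X²]=14.96; 2: μ=7.6, E[X²]=65.36; 3: μ=1.45, E[X²]=3.132.
E[X] = 0.31·3.4 + 0.23·7.6 + 0.46·1.45 = 3.469.
E[X²] = 0.31·14.96 + 0.23·65.36 + 0.46·3.132 = 21.1111.
Var(X) = E[X²] − (E[X])² = 21.1111 − 12.034 = 9.07716.
SD(X) = √9.07716 = 3.01283.

3.0128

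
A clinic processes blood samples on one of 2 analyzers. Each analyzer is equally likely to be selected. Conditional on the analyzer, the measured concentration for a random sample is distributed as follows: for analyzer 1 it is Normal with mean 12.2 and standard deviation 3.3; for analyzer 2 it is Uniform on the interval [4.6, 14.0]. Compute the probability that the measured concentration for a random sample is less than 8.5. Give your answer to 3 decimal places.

0.273

Conditional on each analyzer, P(X < 8.5): 1: 0.131099; 2: 0.414894.
By total probability, P(X < 8.5) = 0.5·0.131099 + 0.5·0.414894 = 0.272996.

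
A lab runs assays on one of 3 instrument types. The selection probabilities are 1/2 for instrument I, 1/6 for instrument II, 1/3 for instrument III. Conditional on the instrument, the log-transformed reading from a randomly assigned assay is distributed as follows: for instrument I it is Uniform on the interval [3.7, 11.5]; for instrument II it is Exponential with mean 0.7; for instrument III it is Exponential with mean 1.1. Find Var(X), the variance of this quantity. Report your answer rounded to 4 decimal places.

14.0381

Per component, I: μ=7.6, E[X²]=62.83; II: μ=0.7, E[X²]=0.98; III: μ=1.1, E[X²]=2.42.
E[X] = 0.5·7.6 + 0.166667·0.7 + 0.333333·1.1 = 4.28333.
E[X²] = 0.5·62.83 + 0.166667·0.98 + 0.333333·2.42 = 32.385.
Var(X) = E[X²] − (E[X])² = 32.385 − 18.3469 = 14.0381.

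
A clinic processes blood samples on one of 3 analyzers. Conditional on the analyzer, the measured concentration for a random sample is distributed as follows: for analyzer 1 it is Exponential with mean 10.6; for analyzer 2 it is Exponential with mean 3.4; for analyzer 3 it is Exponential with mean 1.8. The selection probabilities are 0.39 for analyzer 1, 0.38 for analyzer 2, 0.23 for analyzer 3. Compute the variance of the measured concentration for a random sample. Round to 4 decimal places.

63.8112

Per component, 1: μ=10.6, E[X²]=224.72; 2: μ=3.4, E[X²]=23.12; 3: μ=1.8, E[X²]=6.48.
E[X] = 0.39·10.6 + 0.38·3.4 + 0.23·1.8 = 5.84.
E[X²] = 0.39·224.72 + 0.38·23.12 + 0.23·6.48 = 97.9168.
Var(X) = E[X²] − (E[X])² = 97.9168 − 34.1056 = 63.8112.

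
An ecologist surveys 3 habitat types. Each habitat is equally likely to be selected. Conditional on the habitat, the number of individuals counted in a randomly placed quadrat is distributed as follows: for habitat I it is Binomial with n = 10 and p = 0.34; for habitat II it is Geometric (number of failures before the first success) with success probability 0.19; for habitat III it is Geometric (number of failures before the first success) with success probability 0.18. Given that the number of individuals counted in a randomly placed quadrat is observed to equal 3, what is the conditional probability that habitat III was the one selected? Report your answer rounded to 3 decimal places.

Likelihoods P(X=3 | ·): I: 0.257292; II: 0.100974; III: 0.0992462.
Posterior ∝ prior × likelihood. Numerator for III: 0.333333·0.0992462 = 0.0330821.
Normalizing constant: 0.333333·0.257292 + 0.333333·0.100974 + 0.333333·0.0992462 = 0.152504.
P(III | observation) = 0.0330821 / 0.152504 = 0.216926.

0.217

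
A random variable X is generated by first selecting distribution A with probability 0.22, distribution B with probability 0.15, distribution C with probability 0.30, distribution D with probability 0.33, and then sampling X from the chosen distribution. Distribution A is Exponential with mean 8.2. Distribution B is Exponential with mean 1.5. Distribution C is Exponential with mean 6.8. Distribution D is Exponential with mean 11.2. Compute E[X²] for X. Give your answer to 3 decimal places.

140.795

For each component E[X²] = Var + (mean)², giving A: 134.48; B: 4.5; C: 92.48; D: 250.88.
Overall E[X²] = 0.22·134.48 + 0.15·4.5 + 0.3·92.48 + 0.33·250.88 = 140.795.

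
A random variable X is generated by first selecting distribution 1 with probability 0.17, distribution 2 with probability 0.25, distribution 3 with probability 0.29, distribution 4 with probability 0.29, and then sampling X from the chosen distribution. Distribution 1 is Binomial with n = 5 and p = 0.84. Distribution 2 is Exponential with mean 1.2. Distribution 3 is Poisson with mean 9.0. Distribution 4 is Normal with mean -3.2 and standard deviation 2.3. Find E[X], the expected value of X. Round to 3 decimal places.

Component means — 1: 4.2; 2: 1.2; 3: 9; 4: -3.2.
E[X] = 0.17·4.2 + 0.25·1.2 + 0.29·9 + 0.29·-3.2 = 2.696.

2.696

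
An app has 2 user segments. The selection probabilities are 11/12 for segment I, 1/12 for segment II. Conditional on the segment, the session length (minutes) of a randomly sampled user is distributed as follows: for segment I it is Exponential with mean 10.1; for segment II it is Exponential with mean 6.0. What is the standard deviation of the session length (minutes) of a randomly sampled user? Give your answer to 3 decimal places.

9.889

Per component, I: μ=10.1, E[X²]=204.02; II: μ=6, E[X²]=72.
E[X] = 0.916667·10.1 + 0.0833333·6 = 9.75833.
E[X²] = 0.916667·204.02 + 0.0833333·72 = 193.018.
Var(X) = E[X²] − (E[X])² = 193.018 − 95.2251 = 97.7933.
SD(X) = √97.7933 = 9.88905.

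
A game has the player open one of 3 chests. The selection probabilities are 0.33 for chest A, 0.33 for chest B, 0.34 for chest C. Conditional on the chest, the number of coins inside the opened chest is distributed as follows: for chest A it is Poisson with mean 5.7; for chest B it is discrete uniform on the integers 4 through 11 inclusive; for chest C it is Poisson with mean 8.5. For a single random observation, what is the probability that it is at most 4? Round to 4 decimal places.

Conditional on each chest, P(X ≤ 4): A: 0.327215; B: 0.125; C: 0.074364.
By total probability, P(X ≤ 4) = 0.33·0.327215 + 0.33·0.125 + 0.34·0.074364 = 0.174515.

0.1745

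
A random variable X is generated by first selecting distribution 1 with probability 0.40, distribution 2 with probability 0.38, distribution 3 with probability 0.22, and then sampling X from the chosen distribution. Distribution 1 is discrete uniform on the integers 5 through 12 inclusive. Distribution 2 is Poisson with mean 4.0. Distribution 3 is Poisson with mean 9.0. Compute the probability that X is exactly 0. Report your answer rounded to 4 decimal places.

Conditional on each component, P(X = 0): 1: 0; 2: 0.0183156; 3: 0.00012341.
By total probability, P(X = 0) = 0.4·0 + 0.38·0.0183156 + 0.22·0.00012341 = 0.00698709.

0.0070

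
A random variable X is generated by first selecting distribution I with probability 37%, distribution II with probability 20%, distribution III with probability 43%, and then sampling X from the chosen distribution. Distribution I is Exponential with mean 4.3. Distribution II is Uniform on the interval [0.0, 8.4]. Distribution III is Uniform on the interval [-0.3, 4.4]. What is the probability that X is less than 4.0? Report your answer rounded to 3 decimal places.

Conditional on each component, P(X < 4.0): I: 0.605538; II: 0.47619; III: 0.914894.
By total probability, P(X < 4.0) = 0.37·0.605538 + 0.2·0.47619 + 0.43·0.914894 = 0.712691.

0.713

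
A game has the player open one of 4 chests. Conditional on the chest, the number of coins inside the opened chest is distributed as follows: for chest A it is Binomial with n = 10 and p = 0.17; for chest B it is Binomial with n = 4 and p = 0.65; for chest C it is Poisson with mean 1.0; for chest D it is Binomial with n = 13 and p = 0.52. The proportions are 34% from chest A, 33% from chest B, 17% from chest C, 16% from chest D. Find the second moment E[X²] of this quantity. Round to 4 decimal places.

12.1642

For each component E[X²] = Var + (mean)², giving A: 4.301; B: 7.67; C: 2; D: 48.9424.
Overall E[X²] = 0.34·4.301 + 0.33·7.67 + 0.17·2 + 0.16·48.9424 = 12.1642.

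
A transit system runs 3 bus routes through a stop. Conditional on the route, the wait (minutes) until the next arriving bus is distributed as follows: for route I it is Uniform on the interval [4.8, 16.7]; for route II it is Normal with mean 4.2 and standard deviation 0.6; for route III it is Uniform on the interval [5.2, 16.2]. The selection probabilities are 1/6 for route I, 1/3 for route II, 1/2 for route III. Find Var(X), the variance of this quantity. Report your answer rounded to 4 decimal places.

Per component, I: μ=10.75, E[X²]=127.363; II: μ=4.2, E[X²]=18; III: μ=10.7, E[X²]=124.573.
E[X] = 0.166667·10.75 + 0.333333·4.2 + 0.5·10.7 = 8.54167.
E[X²] = 0.166667·127.363 + 0.333333·18 + 0.5·124.573 = 89.5139.
Var(X) = E[X²] − (E[X])² = 89.5139 − 72.9601 = 16.5538.

16.5538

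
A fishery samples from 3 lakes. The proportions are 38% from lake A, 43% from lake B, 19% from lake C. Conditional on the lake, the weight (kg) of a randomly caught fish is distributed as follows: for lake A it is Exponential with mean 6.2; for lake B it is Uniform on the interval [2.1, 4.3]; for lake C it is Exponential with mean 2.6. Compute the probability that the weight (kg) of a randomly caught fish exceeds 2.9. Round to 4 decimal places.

0.5740

Conditional on each lake, P(X > 2.9): A: 0.626415; B: 0.636364; C: 0.327789.
By total probability, P(X > 2.9) = 0.38·0.626415 + 0.43·0.636364 + 0.19·0.327789 = 0.573954.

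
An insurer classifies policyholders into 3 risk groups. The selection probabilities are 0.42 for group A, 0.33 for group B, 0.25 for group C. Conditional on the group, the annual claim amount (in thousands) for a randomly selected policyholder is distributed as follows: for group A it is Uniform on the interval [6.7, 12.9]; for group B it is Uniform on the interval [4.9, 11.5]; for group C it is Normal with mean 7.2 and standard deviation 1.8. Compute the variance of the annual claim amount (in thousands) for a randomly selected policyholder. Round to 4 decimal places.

4.5004

Per component, A: μ=9.8, E[X²]=99.2433; B: μ=8.2, E[X²]=70.87; C: μ=7.2, E[X²]=55.08.
E[X] = 0.42·9.8 + 0.33·8.2 + 0.25·7.2 = 8.622.
E[X²] = 0.42·99.2433 + 0.33·70.87 + 0.25·55.08 = 78.8393.
Var(X) = E[X²] − (E[X])² = 78.8393 − 74.3389 = 4.50042.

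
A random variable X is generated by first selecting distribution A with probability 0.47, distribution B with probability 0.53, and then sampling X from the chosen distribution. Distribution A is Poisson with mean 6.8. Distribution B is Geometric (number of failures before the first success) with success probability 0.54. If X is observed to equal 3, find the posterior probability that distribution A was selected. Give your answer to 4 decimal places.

0.4962

Likelihoods P(X=3 | ·): A: 0.0583678; B: 0.0525614.
Posterior ∝ prior × likelihood. Numerator for A: 0.47·0.0583678 = 0.0274328.
Normalizing constant: 0.47·0.0583678 + 0.53·0.0525614 = 0.0552904.
P(A | observation) = 0.0274328 / 0.0552904 = 0.496159.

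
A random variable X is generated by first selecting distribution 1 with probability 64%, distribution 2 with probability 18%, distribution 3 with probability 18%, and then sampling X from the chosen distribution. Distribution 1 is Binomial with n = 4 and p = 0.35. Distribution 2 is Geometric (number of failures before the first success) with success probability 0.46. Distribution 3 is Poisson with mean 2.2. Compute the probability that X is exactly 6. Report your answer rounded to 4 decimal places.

Conditional on each component, P(X = 6): 1: 0; 2: 0.0114057; 3: 0.0174484.
By total probability, P(X = 6) = 0.64·0 + 0.18·0.0114057 + 0.18·0.0174484 = 0.00519373.

0.0052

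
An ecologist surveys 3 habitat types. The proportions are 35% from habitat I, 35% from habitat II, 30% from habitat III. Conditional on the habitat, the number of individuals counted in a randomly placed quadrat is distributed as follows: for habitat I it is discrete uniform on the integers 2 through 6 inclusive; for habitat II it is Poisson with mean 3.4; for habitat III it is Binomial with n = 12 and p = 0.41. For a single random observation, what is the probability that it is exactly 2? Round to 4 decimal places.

Conditional on each habitat, P(X = 2): I: 0.2; II: 0.192898; III: 0.0567064.
By total probability, P(X = 2) = 0.35·0.2 + 0.35·0.192898 + 0.3·0.0567064 = 0.154526.

0.1545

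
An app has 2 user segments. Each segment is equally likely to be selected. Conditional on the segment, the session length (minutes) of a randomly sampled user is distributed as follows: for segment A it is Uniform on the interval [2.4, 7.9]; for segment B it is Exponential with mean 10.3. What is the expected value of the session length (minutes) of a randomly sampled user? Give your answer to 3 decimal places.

Component means — A: 5.15; B: 10.3.
E[X] = 0.5·5.15 + 0.5·10.3 = 7.725.

7.725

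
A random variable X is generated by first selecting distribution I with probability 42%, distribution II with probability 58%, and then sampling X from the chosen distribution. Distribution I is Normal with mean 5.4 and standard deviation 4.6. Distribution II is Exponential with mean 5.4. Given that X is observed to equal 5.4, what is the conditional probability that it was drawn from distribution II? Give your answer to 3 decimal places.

Likelihoods f(5.4 | ·): I: 0.0867266; II: 0.0681258.
Posterior ∝ prior × likelihood. Numerator for II: 0.58·0.0681258 = 0.039513.
Normalizing constant: 0.42·0.0867266 + 0.58·0.0681258 = 0.0759381.
P(II | observation) = 0.039513 / 0.0759381 = 0.520331.

0.520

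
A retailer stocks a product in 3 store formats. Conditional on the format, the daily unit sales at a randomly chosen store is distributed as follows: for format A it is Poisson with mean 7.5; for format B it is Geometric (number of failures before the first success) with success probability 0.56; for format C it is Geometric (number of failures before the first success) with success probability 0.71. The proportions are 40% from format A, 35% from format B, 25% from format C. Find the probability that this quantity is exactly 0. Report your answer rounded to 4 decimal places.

0.3737

Conditional on each format, P(X = 0): A: 0.000553084; B: 0.56; C: 0.71.
By total probability, P(X = 0) = 0.4·0.000553084 + 0.35·0.56 + 0.25·0.71 = 0.373721.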